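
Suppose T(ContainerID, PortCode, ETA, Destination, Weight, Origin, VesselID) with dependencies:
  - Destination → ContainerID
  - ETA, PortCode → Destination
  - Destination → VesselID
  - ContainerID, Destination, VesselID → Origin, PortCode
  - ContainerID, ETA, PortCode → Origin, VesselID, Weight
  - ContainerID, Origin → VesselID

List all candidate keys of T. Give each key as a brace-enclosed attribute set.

{Destination, ETA}, {ETA, PortCode}

No FD produces {ETA}, so it must be in every candidate key.
{Destination, ETA} is a candidate key since {Destination, ETA}⁺ = {ContainerID, Destination, ETA, Origin, PortCode, VesselID, Weight} covers every attribute.
{ETA, PortCode} is a candidate key since {ETA, PortCode}⁺ = {ContainerID, Destination, ETA, Origin, PortCode, VesselID, Weight} covers every attribute.
Any other superkey properly contains one of these, so there are no further candidate keys.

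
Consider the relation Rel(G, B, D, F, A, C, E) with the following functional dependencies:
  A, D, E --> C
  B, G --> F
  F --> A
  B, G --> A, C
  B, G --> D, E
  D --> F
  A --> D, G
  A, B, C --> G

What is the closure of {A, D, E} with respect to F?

Start with {A, D, E}.
A, D, E --> C applies; add {C} → now {A, C, D, E}.
D --> F applies; add {F} → now {A, C, D, E, F}.
A --> D, G applies; add {G} → now {A, C, D, E, F, G}.
No further FD applies.

{A, C, D, E, F, G}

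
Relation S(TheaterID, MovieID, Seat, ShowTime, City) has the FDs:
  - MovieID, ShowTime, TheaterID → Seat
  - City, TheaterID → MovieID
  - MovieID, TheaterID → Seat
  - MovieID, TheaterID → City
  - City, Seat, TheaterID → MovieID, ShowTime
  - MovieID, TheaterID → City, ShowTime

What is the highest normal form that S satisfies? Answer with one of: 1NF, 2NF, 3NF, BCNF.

Candidate keys: {City, TheaterID}, {MovieID, TheaterID}. Prime attributes: {City, MovieID, TheaterID}.
Each dependency's left side is a superkey — BCNF holds.

BCNF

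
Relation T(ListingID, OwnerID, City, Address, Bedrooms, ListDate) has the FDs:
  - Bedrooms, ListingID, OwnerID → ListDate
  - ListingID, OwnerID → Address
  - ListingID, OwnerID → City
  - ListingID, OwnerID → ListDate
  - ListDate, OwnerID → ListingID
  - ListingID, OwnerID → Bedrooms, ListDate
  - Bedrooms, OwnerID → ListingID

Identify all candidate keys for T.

{Bedrooms, OwnerID}, {ListDate, OwnerID}, {ListingID, OwnerID}

No FD produces {OwnerID}, so it must be in every candidate key.
Closure of {Bedrooms, OwnerID} is {Address, Bedrooms, City, ListDate, ListingID, OwnerID}, the whole schema; {Bedrooms, OwnerID} is a candidate key.
Closure of {ListDate, OwnerID} is {Address, Bedrooms, City, ListDate, ListingID, OwnerID}, the whole schema; {ListDate, OwnerID} is a candidate key.
Closure of {ListingID, OwnerID} is {Address, Bedrooms, City, ListDate, ListingID, OwnerID}, the whole schema; {ListingID, OwnerID} is a candidate key.
These are minimal and exhaustive — every other superkey contains one of them.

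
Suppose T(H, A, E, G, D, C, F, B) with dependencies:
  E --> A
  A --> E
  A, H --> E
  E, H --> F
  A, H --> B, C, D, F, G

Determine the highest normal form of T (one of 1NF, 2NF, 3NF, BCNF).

3NF

Candidate keys: {A, H}, {E, H}. Prime attributes: {A, E, H}.
E --> A breaks BCNF: {E}⁺ = {A, E}, so {E} is not a superkey.
But every attribute on its right side ({A}) is prime, and the same holds for every other non-superkey FD, so 3NF still holds.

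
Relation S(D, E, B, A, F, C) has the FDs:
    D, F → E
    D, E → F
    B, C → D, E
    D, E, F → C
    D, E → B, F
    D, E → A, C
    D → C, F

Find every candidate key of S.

Closure of {D} is {A, B, C, D, E, F}, the whole schema; {D} is a candidate key.
Closure of {B, C} is {A, B, C, D, E, F}, the whole schema; {B, C} is a candidate key.
No proper subset of any of these is a key, and no other minimal superkey exists.

{B, C}, {D}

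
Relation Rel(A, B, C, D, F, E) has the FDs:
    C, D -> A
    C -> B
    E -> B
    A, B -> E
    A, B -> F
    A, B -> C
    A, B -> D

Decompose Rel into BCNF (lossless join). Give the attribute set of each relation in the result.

Candidate keys of the original relation: {A, B}, {A, C}, {A, E}, {C, D}.
In {A, B, C, D, E, F}, {C} is not a superkey ({C}⁺ restricted to this set is {B, C}), so split on C -> B into {B, C} and {A, C, D, E, F}.
{B, C} is in BCNF.
{A, C, D, E, F} is in BCNF.

{A, C, D, E, F}; {B, C}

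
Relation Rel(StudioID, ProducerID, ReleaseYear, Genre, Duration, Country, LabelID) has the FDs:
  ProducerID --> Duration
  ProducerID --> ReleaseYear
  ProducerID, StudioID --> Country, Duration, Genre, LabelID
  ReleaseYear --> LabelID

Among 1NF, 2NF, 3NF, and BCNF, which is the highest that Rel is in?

Candidate key: {ProducerID, StudioID}. Prime attributes: {ProducerID, StudioID}.
ProducerID --> Duration: {ProducerID}⁺ = {Duration, LabelID, ProducerID, ReleaseYear}, which is not all of the attributes, so the left side is not a superkey — BCNF is violated.
Because {Duration} is non-prime and the left side of ProducerID --> Duration is not a superkey, the relation is not in 3NF.
Since {ProducerID} ⊂ {ProducerID, StudioID} and {ProducerID}⁺ ⊇ {Duration, LabelID, ReleaseYear} with {Duration, LabelID, ReleaseYear} non-prime, there is a partial dependency; 2NF fails.

1NF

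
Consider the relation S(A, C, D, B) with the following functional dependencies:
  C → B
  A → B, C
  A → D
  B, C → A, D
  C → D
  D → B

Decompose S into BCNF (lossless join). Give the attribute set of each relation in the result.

Candidate keys of the original relation: {A}, {C}.
Within {A, B, C, D}: {D}⁺ ∩ {A, B, C, D} = {B, D}, not the whole set, so D → B violates BCNF; decompose into {B, D} and {A, C, D}.
{B, D} has no BCNF violation.
{A, C, D} has no BCNF violation.

{A, C, D}; {B, D}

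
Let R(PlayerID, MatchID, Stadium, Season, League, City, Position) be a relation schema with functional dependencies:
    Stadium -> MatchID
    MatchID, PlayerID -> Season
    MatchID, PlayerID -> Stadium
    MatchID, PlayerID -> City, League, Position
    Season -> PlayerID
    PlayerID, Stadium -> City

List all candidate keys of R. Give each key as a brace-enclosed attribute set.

{MatchID, PlayerID}, {MatchID, Season}, {PlayerID, Stadium}, {Season, Stadium}

{MatchID, PlayerID} is a candidate key since {MatchID, PlayerID}⁺ = {City, League, MatchID, PlayerID, Position, Season, Stadium} covers every attribute.
{MatchID, Season} is a candidate key since {MatchID, Season}⁺ = {City, League, MatchID, PlayerID, Position, Season, Stadium} covers every attribute.
{PlayerID, Stadium} is a candidate key since {PlayerID, Stadium}⁺ = {City, League, MatchID, PlayerID, Position, Season, Stadium} covers every attribute.
{Season, Stadium} is a candidate key since {Season, Stadium}⁺ = {City, League, MatchID, PlayerID, Position, Season, Stadium} covers every attribute.
Any other superkey properly contains one of these, so there are no further candidate keys.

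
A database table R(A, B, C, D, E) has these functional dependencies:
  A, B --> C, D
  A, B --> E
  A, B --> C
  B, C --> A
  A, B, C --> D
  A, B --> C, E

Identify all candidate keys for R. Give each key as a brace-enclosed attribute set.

No FD produces {B}, so it must be in every candidate key.
Closure of {A, B} is {A, B, C, D, E}, the whole schema; {A, B} is a candidate key.
Closure of {B, C} is {A, B, C, D, E}, the whole schema; {B, C} is a candidate key.
These are minimal and exhaustive — every other superkey contains one of them.

{A, B}, {B, C}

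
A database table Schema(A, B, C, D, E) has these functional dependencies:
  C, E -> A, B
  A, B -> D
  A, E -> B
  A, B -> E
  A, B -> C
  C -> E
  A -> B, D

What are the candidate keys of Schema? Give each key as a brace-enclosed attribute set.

{A}⁺ = {A, B, C, D, E} — all of the relation — so {A} is a candidate key.
{C}⁺ = {A, B, C, D, E} — all of the relation — so {C} is a candidate key.
These are minimal and exhaustive — every other superkey contains one of them.

{A}, {C}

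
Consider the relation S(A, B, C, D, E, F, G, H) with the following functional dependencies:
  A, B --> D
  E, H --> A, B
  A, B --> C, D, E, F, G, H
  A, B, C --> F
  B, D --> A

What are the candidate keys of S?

{A, B}, {B, D}, {E, H}

{A, B} is a candidate key since {A, B}⁺ = {A, B, C, D, E, F, G, H} covers every attribute.
{B, D} is a candidate key since {B, D}⁺ = {A, B, C, D, E, F, G, H} covers every attribute.
{E, H} is a candidate key since {E, H}⁺ = {A, B, C, D, E, F, G, H} covers every attribute.
These are minimal and exhaustive — every other superkey contains one of them.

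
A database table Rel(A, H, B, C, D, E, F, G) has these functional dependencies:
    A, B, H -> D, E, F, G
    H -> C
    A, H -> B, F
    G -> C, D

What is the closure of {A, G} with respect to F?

{A, C, D, G}

Start with {A, G}.
G -> C, D applies; add {C, D} → now {A, C, D, G}.
No further FD applies.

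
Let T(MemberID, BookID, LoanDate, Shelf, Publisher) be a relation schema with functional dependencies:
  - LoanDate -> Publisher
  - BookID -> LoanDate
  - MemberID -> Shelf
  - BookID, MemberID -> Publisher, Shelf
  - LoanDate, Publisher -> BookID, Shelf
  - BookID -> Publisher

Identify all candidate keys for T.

{BookID, MemberID}, {LoanDate, MemberID}

Attributes never on any right-hand side: {MemberID} — every candidate key must contain it.
{BookID, MemberID}⁺ = {BookID, LoanDate, MemberID, Publisher, Shelf}, which is every attribute, so {BookID, MemberID} is a candidate key.
{LoanDate, MemberID}⁺ = {BookID, LoanDate, MemberID, Publisher, Shelf}, which is every attribute, so {LoanDate, MemberID} is a candidate key.
No proper subset of any of these is a key, and no other minimal superkey exists.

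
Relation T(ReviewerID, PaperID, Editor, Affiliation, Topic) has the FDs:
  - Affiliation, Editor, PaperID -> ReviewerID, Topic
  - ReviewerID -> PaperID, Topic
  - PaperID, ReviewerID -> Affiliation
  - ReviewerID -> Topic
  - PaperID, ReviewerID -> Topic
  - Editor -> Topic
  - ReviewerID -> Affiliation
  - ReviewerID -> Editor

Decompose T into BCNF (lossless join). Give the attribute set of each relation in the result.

Candidate keys of the original relation: {Affiliation, Editor, PaperID}, {ReviewerID}.
Within {Affiliation, Editor, PaperID, ReviewerID, Topic}: {Editor}⁺ ∩ {Affiliation, Editor, PaperID, ReviewerID, Topic} = {Editor, Topic}, not the whole set, so Editor -> Topic violates BCNF; decompose into {Editor, Topic} and {Affiliation, Editor, PaperID, ReviewerID}.
{Editor, Topic}: every determinant is a superkey — BCNF.
{Affiliation, Editor, PaperID, ReviewerID}: every determinant is a superkey — BCNF.

{Affiliation, Editor, PaperID, ReviewerID}; {Editor, Topic}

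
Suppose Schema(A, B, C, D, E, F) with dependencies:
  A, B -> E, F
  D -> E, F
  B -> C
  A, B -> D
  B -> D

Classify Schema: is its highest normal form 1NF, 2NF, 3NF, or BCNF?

Candidate key: {A, B}. Prime attributes: {A, B}.
For D -> E, F we have {D}⁺ = {D, E, F}; {D} is not a superkey, so BCNF fails.
D -> E, F has non-prime {E, F} on the right and a non-superkey on the left, so 3NF fails.
The proper key subset {B} of {A, B} determines non-prime {C, D, E, F}, so the relation is not even in 2NF.

1NF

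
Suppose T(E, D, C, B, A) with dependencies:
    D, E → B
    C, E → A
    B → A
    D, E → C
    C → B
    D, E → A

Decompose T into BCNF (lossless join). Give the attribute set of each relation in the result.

{A, B}; {B, C}; {C, D, E}

Candidate key of the original relation: {D, E}.
In {A, B, C, D, E}, {C, E} is not a superkey ({C, E}⁺ restricted to this set is {A, B, C, E}), so split on C, E → A, B into {A, B, C, E} and {C, D, E}.
In {A, B, C, E}, {B} is not a superkey ({B}⁺ restricted to this set is {A, B}), so split on B → A into {A, B} and {B, C, E}.
{A, B} is in BCNF.
In {B, C, E}, {C} is not a superkey ({C}⁺ restricted to this set is {B, C}), so split on C → B into {B, C} and {C, E}.
{B, C} is in BCNF.
{C, E} is in BCNF.
{C, D, E} is in BCNF.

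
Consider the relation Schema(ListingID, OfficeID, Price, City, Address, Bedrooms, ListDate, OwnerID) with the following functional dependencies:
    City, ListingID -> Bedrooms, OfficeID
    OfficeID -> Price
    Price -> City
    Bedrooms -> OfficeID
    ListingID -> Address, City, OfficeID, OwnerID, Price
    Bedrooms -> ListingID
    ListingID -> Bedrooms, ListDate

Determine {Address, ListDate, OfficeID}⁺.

Start with {Address, ListDate, OfficeID}.
OfficeID -> Price applies; add {Price} → now {Address, ListDate, OfficeID, Price}.
Price -> City applies; add {City} → now {Address, City, ListDate, OfficeID, Price}.
No further FD applies.

{Address, City, ListDate, OfficeID, Price}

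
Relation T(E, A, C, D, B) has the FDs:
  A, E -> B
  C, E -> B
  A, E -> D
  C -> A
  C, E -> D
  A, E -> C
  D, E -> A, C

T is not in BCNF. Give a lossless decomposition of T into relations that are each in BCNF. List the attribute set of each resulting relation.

{A, C}; {B, C, D, E}

Candidate keys of the original relation: {A, E}, {C, E}, {D, E}.
Within {A, B, C, D, E}: {C}⁺ ∩ {A, B, C, D, E} = {A, C}, not the whole set, so C -> A violates BCNF; decompose into {A, C} and {B, C, D, E}.
{A, C}: every determinant is a superkey — BCNF.
{B, C, D, E}: every determinant is a superkey — BCNF.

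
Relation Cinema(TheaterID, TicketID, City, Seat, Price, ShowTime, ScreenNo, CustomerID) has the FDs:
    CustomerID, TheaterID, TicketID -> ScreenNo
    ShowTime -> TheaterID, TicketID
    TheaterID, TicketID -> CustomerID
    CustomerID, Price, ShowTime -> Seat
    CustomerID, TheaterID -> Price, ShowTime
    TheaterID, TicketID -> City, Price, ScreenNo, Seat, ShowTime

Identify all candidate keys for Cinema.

{ShowTime}⁺ = {City, CustomerID, Price, ScreenNo, Seat, ShowTime, TheaterID, TicketID} — all of the relation — so {ShowTime} is a candidate key.
{CustomerID, TheaterID}⁺ = {City, CustomerID, Price, ScreenNo, Seat, ShowTime, TheaterID, TicketID} — all of the relation — so {CustomerID, TheaterID} is a candidate key.
{TheaterID, TicketID}⁺ = {City, CustomerID, Price, ScreenNo, Seat, ShowTime, TheaterID, TicketID} — all of the relation — so {TheaterID, TicketID} is a candidate key.
No proper subset of any of these is a key, and no other minimal superkey exists.

{CustomerID, TheaterID}, {ShowTime}, {TheaterID, TicketID}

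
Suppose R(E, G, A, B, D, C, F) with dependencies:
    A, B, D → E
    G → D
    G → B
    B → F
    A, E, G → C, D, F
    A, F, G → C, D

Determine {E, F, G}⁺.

Start with {E, F, G}.
G → D applies; add {D} → now {D, E, F, G}.
G → B applies; add {B} → now {B, D, E, F, G}.
No further FD applies.

{B, D, E, F, G}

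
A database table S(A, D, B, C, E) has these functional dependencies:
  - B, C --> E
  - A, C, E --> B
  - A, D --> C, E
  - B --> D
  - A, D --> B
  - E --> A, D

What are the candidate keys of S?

{E} is a candidate key since {E}⁺ = {A, B, C, D, E} covers every attribute.
{A, B} is a candidate key since {A, B}⁺ = {A, B, C, D, E} covers every attribute.
{A, D} is a candidate key since {A, D}⁺ = {A, B, C, D, E} covers every attribute.
{B, C} is a candidate key since {B, C}⁺ = {A, B, C, D, E} covers every attribute.
Any other superkey properly contains one of these, so there are no further candidate keys.

{A, B}, {A, D}, {B, C}, {E}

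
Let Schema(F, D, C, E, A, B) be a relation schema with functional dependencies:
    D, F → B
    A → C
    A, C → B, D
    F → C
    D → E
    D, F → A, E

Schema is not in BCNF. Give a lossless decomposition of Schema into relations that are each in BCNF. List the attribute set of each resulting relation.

{A, B, C, D}; {A, F}; {D, E}

Candidate keys of the original relation: {A, F}, {D, F}.
In {A, B, C, D, E, F}, {A} is not a superkey ({A}⁺ restricted to this set is {A, B, C, D, E}), so split on A → B, C, D, E into {A, B, C, D, E} and {A, F}.
In {A, B, C, D, E}, {D} is not a superkey ({D}⁺ restricted to this set is {D, E}), so split on D → E into {D, E} and {A, B, C, D}.
{D, E} has no BCNF violation.
{A, B, C, D} has no BCNF violation.
{A, F} has no BCNF violation.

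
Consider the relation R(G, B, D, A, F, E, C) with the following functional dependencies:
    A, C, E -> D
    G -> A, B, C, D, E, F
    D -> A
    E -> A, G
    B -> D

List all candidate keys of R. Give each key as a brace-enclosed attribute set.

{E}, {G}

Closure of {E} is {A, B, C, D, E, F, G}, the whole schema; {E} is a candidate key.
Closure of {G} is {A, B, C, D, E, F, G}, the whole schema; {G} is a candidate key.
Any other superkey properly contains one of these, so there are no further candidate keys.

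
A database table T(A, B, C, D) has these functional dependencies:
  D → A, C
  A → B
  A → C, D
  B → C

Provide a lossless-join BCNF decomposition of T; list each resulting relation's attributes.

Candidate keys of the original relation: {A}, {D}.
Within {A, B, C, D}: {B}⁺ ∩ {A, B, C, D} = {B, C}, not the whole set, so B → C violates BCNF; decompose into {B, C} and {A, B, D}.
{B, C} is in BCNF.
{A, B, D} is in BCNF.

{A, B, D}; {B, C}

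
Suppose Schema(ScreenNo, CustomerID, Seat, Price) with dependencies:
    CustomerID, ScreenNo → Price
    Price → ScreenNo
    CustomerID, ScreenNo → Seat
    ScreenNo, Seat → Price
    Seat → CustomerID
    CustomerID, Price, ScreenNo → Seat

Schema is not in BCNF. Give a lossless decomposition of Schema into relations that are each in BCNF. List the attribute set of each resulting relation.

{CustomerID, Seat}; {Price, ScreenNo}; {Price, Seat}

Candidate keys of the original relation: {CustomerID, Price}, {CustomerID, ScreenNo}, {Price, Seat}, {ScreenNo, Seat}.
In {CustomerID, Price, ScreenNo, Seat}, {Price} is not a superkey ({Price}⁺ restricted to this set is {Price, ScreenNo}), so split on Price → ScreenNo into {Price, ScreenNo} and {CustomerID, Price, Seat}.
{Price, ScreenNo}: every determinant is a superkey — BCNF.
In {CustomerID, Price, Seat}, {Seat} is not a superkey ({Seat}⁺ restricted to this set is {CustomerID, Seat}), so split on Seat → CustomerID into {CustomerID, Seat} and {Price, Seat}.
{CustomerID, Seat}: every determinant is a superkey — BCNF.
{Price, Seat}: every determinant is a superkey — BCNF.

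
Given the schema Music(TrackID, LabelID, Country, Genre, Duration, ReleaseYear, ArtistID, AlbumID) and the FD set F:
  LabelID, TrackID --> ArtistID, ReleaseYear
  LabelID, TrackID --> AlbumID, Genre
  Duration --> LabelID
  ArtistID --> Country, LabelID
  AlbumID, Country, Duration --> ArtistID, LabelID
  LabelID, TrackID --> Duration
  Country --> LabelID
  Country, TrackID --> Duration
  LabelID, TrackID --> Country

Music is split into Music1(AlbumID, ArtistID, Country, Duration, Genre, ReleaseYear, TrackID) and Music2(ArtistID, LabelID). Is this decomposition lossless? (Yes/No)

Yes

Common attributes: {ArtistID}; their closure is {ArtistID, Country, LabelID}.
Since Music2 ⊆ {ArtistID, Country, LabelID}, the intersection is a superkey of Music2; the decomposition is lossless.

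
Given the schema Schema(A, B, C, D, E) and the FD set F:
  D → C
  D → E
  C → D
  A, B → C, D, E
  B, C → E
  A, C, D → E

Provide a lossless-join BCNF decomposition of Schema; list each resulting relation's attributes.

{A, B, D}; {C, D, E}

Candidate key of the original relation: {A, B}.
{A, B, C, D, E}: {D} determines {C, D, E} here but is not a superkey — split on D → C, E, giving {C, D, E} and {A, B, D}.
{C, D, E} has no BCNF violation.
{A, B, D} has no BCNF violation.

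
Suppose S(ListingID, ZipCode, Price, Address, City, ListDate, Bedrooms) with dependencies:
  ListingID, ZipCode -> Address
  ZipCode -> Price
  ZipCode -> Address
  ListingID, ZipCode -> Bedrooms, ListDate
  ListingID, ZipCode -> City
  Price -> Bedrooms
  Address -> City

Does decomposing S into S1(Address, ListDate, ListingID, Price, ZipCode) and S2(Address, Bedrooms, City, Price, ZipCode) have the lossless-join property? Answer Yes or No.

Common attributes: {Address, Price, ZipCode}; their closure is {Address, Bedrooms, City, Price, ZipCode}.
S2 is contained in that closure, so S1 ∩ S2 -> S2 holds and the join is lossless.

Yes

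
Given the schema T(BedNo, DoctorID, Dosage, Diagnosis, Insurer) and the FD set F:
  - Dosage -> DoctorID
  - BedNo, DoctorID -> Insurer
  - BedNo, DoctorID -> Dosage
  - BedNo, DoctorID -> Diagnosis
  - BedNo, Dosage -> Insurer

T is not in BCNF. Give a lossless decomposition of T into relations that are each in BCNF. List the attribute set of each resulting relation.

{BedNo, Diagnosis, Dosage, Insurer}; {DoctorID, Dosage}

Candidate keys of the original relation: {BedNo, DoctorID}, {BedNo, Dosage}.
{BedNo, Diagnosis, DoctorID, Dosage, Insurer}: {Dosage} determines {DoctorID, Dosage} here but is not a superkey — split on Dosage -> DoctorID, giving {DoctorID, Dosage} and {BedNo, Diagnosis, Dosage, Insurer}.
{DoctorID, Dosage}: every determinant is a superkey — BCNF.
{BedNo, Diagnosis, Dosage, Insurer}: every determinant is a superkey — BCNF.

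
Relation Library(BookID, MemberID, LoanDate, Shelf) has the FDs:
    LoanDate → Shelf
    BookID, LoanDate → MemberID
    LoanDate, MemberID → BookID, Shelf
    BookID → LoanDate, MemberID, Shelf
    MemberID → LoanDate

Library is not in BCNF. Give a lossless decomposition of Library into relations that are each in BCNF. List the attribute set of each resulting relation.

Candidate keys of the original relation: {BookID}, {MemberID}.
In {BookID, LoanDate, MemberID, Shelf}, {LoanDate} is not a superkey ({LoanDate}⁺ restricted to this set is {LoanDate, Shelf}), so split on LoanDate → Shelf into {LoanDate, Shelf} and {BookID, LoanDate, MemberID}.
{LoanDate, Shelf} has no BCNF violation.
{BookID, LoanDate, MemberID} has no BCNF violation.

{BookID, LoanDate, MemberID}; {LoanDate, Shelf}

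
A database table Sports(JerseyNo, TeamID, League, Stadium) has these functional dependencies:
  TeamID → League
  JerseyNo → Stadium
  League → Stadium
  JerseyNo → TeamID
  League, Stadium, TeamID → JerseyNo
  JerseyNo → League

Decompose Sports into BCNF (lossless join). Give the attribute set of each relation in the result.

Candidate keys of the original relation: {JerseyNo}, {TeamID}.
Within {JerseyNo, League, Stadium, TeamID}: {League}⁺ ∩ {JerseyNo, League, Stadium, TeamID} = {League, Stadium}, not the whole set, so League → Stadium violates BCNF; decompose into {League, Stadium} and {JerseyNo, League, TeamID}.
{League, Stadium} is in BCNF.
{JerseyNo, League, TeamID} is in BCNF.

{JerseyNo, League, TeamID}; {League, Stadium}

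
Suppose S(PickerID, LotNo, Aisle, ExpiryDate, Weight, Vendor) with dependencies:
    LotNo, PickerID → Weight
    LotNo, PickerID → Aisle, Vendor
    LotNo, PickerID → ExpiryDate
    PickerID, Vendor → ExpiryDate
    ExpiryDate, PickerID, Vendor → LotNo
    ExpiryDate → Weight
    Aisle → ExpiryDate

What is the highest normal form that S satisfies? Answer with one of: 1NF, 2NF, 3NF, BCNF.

2NF

Candidate keys: {LotNo, PickerID}, {PickerID, Vendor}. Prime attributes: {LotNo, PickerID, Vendor}.
ExpiryDate → Weight breaks BCNF: {ExpiryDate}⁺ = {ExpiryDate, Weight}, so {ExpiryDate} is not a superkey.
Because {Weight} is non-prime and the left side of ExpiryDate → Weight is not a superkey, the relation is not in 3NF.
No proper subset of a key has a non-prime attribute in its closure, so there is no partial dependency; 2NF holds.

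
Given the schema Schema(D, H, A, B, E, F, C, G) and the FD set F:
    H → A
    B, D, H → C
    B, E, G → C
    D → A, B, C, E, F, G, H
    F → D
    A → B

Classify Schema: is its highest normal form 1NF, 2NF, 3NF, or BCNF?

Candidate keys: {D}, {F}. Prime attributes: {D, F}.
H → A breaks BCNF: {H}⁺ = {A, B, H}, so {H} is not a superkey.
H → A determines the non-prime attribute {A} from a non-superkey — 3NF is violated.
With only single-attribute keys there can be no partial dependency, so 2NF holds.

2NF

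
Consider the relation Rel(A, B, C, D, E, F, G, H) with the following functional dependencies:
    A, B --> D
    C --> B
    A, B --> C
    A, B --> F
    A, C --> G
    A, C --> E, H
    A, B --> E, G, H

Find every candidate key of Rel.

{A} never appears on the right of any FD, so every key must include it.
{A, B}⁺ = {A, B, C, D, E, F, G, H}, which is every attribute, so {A, B} is a candidate key.
{A, C}⁺ = {A, B, C, D, E, F, G, H}, which is every attribute, so {A, C} is a candidate key.
No proper subset of any of these is a key, and no other minimal superkey exists.

{A, B}, {A, C}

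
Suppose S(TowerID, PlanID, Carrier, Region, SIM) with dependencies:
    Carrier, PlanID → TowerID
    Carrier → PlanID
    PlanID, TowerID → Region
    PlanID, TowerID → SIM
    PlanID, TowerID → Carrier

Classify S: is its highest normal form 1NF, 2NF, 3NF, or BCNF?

BCNF

Candidate keys: {Carrier}, {PlanID, TowerID}. Prime attributes: {Carrier, PlanID, TowerID}.
Every FD has a superkey on the left, so the relation is in BCNF.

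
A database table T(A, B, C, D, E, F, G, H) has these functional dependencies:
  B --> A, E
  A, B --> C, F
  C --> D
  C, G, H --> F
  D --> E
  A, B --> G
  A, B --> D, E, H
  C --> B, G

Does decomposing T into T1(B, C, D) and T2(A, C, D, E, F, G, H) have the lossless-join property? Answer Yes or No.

Yes

The shared attributes are {C, D} and {C, D}⁺ = {A, B, C, D, E, F, G, H}.
T1 is contained in that closure, so T1 ∩ T2 --> T1 holds and the join is lossless.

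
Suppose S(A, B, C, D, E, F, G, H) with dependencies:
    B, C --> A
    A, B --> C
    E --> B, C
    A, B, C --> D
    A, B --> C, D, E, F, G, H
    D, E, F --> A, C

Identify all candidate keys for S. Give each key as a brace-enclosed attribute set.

{A, B}, {B, C}, {E}

{E}⁺ = {A, B, C, D, E, F, G, H}, which is every attribute, so {E} is a candidate key.
{A, B}⁺ = {A, B, C, D, E, F, G, H}, which is every attribute, so {A, B} is a candidate key.
{B, C}⁺ = {A, B, C, D, E, F, G, H}, which is every attribute, so {B, C} is a candidate key.
No proper subset of any of these is a key, and no other minimal superkey exists.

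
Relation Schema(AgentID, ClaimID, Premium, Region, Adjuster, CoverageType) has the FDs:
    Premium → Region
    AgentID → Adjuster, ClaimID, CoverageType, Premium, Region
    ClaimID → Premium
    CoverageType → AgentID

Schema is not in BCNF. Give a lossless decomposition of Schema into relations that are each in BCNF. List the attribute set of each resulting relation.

Candidate keys of the original relation: {AgentID}, {CoverageType}.
In {Adjuster, AgentID, ClaimID, CoverageType, Premium, Region}, {Premium} is not a superkey ({Premium}⁺ restricted to this set is {Premium, Region}), so split on Premium → Region into {Premium, Region} and {Adjuster, AgentID, ClaimID, CoverageType, Premium}.
{Premium, Region}: every determinant is a superkey — BCNF.
In {Adjuster, AgentID, ClaimID, CoverageType, Premium}, {ClaimID} is not a superkey ({ClaimID}⁺ restricted to this set is {ClaimID, Premium}), so split on ClaimID → Premium into {ClaimID, Premium} and {Adjuster, AgentID, ClaimID, CoverageType}.
{ClaimID, Premium}: every determinant is a superkey — BCNF.
{Adjuster, AgentID, ClaimID, CoverageType}: every determinant is a superkey — BCNF.

{Adjuster, AgentID, ClaimID, CoverageType}; {ClaimID, Premium}; {Premium, Region}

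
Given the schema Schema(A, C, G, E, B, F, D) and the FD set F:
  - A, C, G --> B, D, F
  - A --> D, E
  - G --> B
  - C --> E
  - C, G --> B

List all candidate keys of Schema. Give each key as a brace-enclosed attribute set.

Attributes never on any right-hand side: {A, C, G} — every candidate key must contain all of them.
{A, C, G}⁺ = {A, B, C, D, E, F, G} — all of the relation — so {A, C, G} is a candidate key.
Every other attribute set either contains this one or has a smaller closure.

{A, C, G}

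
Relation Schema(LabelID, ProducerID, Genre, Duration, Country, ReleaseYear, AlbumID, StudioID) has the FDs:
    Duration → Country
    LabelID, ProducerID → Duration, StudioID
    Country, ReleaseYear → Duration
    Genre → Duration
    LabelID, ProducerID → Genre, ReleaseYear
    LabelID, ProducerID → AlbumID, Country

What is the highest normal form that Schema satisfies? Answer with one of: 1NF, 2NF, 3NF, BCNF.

2NF

Candidate key: {LabelID, ProducerID}. Prime attributes: {LabelID, ProducerID}.
For Duration → Country we have {Duration}⁺ = {Country, Duration}; {Duration} is not a superkey, so BCNF fails.
Because {Country} is non-prime and the left side of Duration → Country is not a superkey, the relation is not in 3NF.
No non-prime attribute depends on a proper subset of any candidate key, so 2NF holds.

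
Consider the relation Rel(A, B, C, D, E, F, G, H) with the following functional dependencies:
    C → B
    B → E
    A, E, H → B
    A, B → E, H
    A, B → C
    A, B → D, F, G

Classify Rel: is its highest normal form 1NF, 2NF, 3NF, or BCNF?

3NF

Candidate keys: {A, B}, {A, C}, {A, E, H}. Prime attributes: {A, B, C, E, H}.
For C → B we have {C}⁺ = {B, C, E}; {C} is not a superkey, so BCNF fails.
Since {B} ⊆ prime attributes and every other non-superkey FD also has a prime right side, the schema is in 3NF.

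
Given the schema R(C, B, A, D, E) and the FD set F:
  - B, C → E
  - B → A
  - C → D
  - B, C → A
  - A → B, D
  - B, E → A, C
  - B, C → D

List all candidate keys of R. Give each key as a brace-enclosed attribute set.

{A, C}, {A, E}, {B, C}, {B, E}

{A, C} is a candidate key since {A, C}⁺ = {A, B, C, D, E} covers every attribute.
{A, E} is a candidate key since {A, E}⁺ = {A, B, C, D, E} covers every attribute.
{B, C} is a candidate key since {B, C}⁺ = {A, B, C, D, E} covers every attribute.
{B, E} is a candidate key since {B, E}⁺ = {A, B, C, D, E} covers every attribute.
These are minimal and exhaustive — every other superkey contains one of them.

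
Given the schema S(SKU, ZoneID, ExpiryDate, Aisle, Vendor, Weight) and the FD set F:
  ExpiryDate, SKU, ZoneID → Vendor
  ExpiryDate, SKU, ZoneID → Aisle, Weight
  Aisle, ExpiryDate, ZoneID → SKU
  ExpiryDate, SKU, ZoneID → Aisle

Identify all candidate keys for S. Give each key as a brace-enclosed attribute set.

{Aisle, ExpiryDate, ZoneID}, {ExpiryDate, SKU, ZoneID}

{ExpiryDate, ZoneID} never appear on the right of any FD, so every key must include all of them.
{Aisle, ExpiryDate, ZoneID}⁺ = {Aisle, ExpiryDate, SKU, Vendor, Weight, ZoneID} — all of the relation — so {Aisle, ExpiryDate, ZoneID} is a candidate key.
{ExpiryDate, SKU, ZoneID}⁺ = {Aisle, ExpiryDate, SKU, Vendor, Weight, ZoneID} — all of the relation — so {ExpiryDate, SKU, ZoneID} is a candidate key.
These are minimal and exhaustive — every other superkey contains one of them.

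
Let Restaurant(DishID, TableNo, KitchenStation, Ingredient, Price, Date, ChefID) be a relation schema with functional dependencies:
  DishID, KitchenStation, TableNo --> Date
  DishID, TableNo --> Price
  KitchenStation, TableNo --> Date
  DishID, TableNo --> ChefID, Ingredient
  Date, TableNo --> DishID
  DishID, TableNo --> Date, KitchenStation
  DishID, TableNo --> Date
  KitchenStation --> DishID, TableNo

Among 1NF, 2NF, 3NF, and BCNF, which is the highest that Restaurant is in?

Candidate keys: {Date, TableNo}, {DishID, TableNo}, {KitchenStation}. Prime attributes: {Date, DishID, KitchenStation, TableNo}.
Every FD has a superkey on the left, so the relation is in BCNF.

BCNF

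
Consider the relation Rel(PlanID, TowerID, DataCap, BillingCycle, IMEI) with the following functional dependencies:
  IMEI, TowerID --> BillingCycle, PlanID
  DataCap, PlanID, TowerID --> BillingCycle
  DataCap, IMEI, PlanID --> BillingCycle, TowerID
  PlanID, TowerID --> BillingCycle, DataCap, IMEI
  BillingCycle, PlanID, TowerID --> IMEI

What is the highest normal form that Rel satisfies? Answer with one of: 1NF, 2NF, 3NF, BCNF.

BCNF

Candidate keys: {DataCap, IMEI, PlanID}, {IMEI, TowerID}, {PlanID, TowerID}. Prime attributes: {DataCap, IMEI, PlanID, TowerID}.
Each dependency's left side is a superkey — BCNF holds.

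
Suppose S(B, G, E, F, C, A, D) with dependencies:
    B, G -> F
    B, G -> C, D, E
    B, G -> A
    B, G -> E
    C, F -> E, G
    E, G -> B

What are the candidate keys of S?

{B, G}, {C, F}, {E, G}

{B, G} is a candidate key since {B, G}⁺ = {A, B, C, D, E, F, G} covers every attribute.
{C, F} is a candidate key since {C, F}⁺ = {A, B, C, D, E, F, G} covers every attribute.
{E, G} is a candidate key since {E, G}⁺ = {A, B, C, D, E, F, G} covers every attribute.
No proper subset of any of these is a key, and no other minimal superkey exists.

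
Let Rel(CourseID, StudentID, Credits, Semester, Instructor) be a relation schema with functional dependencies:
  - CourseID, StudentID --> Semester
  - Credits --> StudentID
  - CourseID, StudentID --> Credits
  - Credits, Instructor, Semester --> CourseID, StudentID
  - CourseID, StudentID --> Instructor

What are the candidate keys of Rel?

{CourseID, Credits}, {CourseID, StudentID}, {Credits, Instructor, Semester}

{CourseID, Credits} is a candidate key since {CourseID, Credits}⁺ = {CourseID, Credits, Instructor, Semester, StudentID} covers every attribute.
{CourseID, StudentID} is a candidate key since {CourseID, StudentID}⁺ = {CourseID, Credits, Instructor, Semester, StudentID} covers every attribute.
{Credits, Instructor, Semester} is a candidate key since {Credits, Instructor, Semester}⁺ = {CourseID, Credits, Instructor, Semester, StudentID} covers every attribute.
These are minimal and exhaustive — every other superkey contains one of them.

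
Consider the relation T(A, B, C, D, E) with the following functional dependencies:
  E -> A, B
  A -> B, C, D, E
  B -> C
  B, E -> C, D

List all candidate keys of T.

{A}⁺ = {A, B, C, D, E} — all of the relation — so {A} is a candidate key.
{E}⁺ = {A, B, C, D, E} — all of the relation — so {E} is a candidate key.
Any other superkey properly contains one of these, so there are no further candidate keys.

{A}, {E}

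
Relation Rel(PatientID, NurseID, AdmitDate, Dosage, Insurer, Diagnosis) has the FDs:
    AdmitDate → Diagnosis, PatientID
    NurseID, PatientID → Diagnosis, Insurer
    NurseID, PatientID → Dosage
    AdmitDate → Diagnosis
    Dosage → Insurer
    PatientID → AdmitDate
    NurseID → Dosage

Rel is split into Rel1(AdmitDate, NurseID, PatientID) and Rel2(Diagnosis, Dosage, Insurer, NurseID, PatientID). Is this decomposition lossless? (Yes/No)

Yes

Rel1 ∩ Rel2 = {NurseID, PatientID}; its closure under F is {AdmitDate, Diagnosis, Dosage, Insurer, NurseID, PatientID}.
Rel1 is contained in that closure, so Rel1 ∩ Rel2 → Rel1 holds and the join is lossless.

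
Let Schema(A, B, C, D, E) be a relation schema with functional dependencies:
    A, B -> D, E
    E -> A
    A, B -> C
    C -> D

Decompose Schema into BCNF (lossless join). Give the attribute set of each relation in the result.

Candidate keys of the original relation: {A, B}, {B, E}.
In {A, B, C, D, E}, {E} is not a superkey ({E}⁺ restricted to this set is {A, E}), so split on E -> A into {A, E} and {B, C, D, E}.
{A, E} is in BCNF.
In {B, C, D, E}, {C} is not a superkey ({C}⁺ restricted to this set is {C, D}), so split on C -> D into {C, D} and {B, C, E}.
{C, D} is in BCNF.
{B, C, E} is in BCNF.

{A, E}; {B, C, E}; {C, D}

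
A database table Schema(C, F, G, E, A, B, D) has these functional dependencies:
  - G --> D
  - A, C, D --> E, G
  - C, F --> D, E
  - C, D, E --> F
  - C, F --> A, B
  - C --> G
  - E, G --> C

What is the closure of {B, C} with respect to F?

Start with {B, C}.
C --> G applies; add {G} → now {B, C, G}.
G --> D applies; add {D} → now {B, C, D, G}.
No further FD applies.

{B, C, D, G}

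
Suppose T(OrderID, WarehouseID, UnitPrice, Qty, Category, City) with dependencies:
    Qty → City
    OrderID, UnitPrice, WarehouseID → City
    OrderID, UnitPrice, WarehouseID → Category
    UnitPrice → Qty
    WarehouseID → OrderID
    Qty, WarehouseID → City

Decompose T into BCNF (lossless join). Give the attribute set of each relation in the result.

Candidate key of the original relation: {UnitPrice, WarehouseID}.
Within {Category, City, OrderID, Qty, UnitPrice, WarehouseID}: {Qty}⁺ ∩ {Category, City, OrderID, Qty, UnitPrice, WarehouseID} = {City, Qty}, not the whole set, so Qty → City violates BCNF; decompose into {City, Qty} and {Category, OrderID, Qty, UnitPrice, WarehouseID}.
{City, Qty} is in BCNF.
Within {Category, OrderID, Qty, UnitPrice, WarehouseID}: {UnitPrice}⁺ ∩ {Category, OrderID, Qty, UnitPrice, WarehouseID} = {Qty, UnitPrice}, not the whole set, so UnitPrice → Qty violates BCNF; decompose into {Qty, UnitPrice} and {Category, OrderID, UnitPrice, WarehouseID}.
{Qty, UnitPrice} is in BCNF.
Within {Category, OrderID, UnitPrice, WarehouseID}: {WarehouseID}⁺ ∩ {Category, OrderID, UnitPrice, WarehouseID} = {OrderID, WarehouseID}, not the whole set, so WarehouseID → OrderID violates BCNF; decompose into {OrderID, WarehouseID} and {Category, UnitPrice, WarehouseID}.
{OrderID, WarehouseID} is in BCNF.
{Category, UnitPrice, WarehouseID} is in BCNF.

{Category, UnitPrice, WarehouseID}; {City, Qty}; {OrderID, WarehouseID}; {Qty, UnitPrice}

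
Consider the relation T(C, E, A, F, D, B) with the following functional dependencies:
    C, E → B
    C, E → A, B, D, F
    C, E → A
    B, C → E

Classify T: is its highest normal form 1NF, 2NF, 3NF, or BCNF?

BCNF

Candidate keys: {B, C}, {C, E}. Prime attributes: {B, C, E}.
Every FD has a superkey on the left, so the relation is in BCNF.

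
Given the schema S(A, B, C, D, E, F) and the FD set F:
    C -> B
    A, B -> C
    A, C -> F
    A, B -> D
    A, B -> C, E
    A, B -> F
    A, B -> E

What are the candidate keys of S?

{A, B}, {A, C}

{A} never appears on the right of any FD, so every key must include it.
Closure of {A, B} is {A, B, C, D, E, F}, the whole schema; {A, B} is a candidate key.
Closure of {A, C} is {A, B, C, D, E, F}, the whole schema; {A, C} is a candidate key.
Any other superkey properly contains one of these, so there are no further candidate keys.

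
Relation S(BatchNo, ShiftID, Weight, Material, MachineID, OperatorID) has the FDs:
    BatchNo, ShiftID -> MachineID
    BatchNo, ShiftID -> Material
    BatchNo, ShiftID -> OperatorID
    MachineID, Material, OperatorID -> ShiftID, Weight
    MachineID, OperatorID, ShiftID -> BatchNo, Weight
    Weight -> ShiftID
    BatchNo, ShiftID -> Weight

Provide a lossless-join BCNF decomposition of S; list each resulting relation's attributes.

Candidate keys of the original relation: {BatchNo, ShiftID}, {BatchNo, Weight}, {MachineID, Material, OperatorID}, {MachineID, OperatorID, ShiftID}, {MachineID, OperatorID, Weight}.
{BatchNo, MachineID, Material, OperatorID, ShiftID, Weight}: {Weight} determines {ShiftID, Weight} here but is not a superkey — split on Weight -> ShiftID, giving {ShiftID, Weight} and {BatchNo, MachineID, Material, OperatorID, Weight}.
{ShiftID, Weight} is in BCNF.
{BatchNo, MachineID, Material, OperatorID, Weight} is in BCNF.

{BatchNo, MachineID, Material, OperatorID, Weight}; {ShiftID, Weight}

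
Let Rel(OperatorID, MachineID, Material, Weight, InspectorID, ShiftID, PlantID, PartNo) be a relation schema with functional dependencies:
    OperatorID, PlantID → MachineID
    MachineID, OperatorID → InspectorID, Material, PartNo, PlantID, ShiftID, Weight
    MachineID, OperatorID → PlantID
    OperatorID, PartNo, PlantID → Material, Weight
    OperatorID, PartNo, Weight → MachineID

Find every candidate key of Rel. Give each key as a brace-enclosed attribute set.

No FD produces {OperatorID}, so it must be in every candidate key.
{MachineID, OperatorID}⁺ = {InspectorID, MachineID, Material, OperatorID, PartNo, PlantID, ShiftID, Weight} — all of the relation — so {MachineID, OperatorID} is a candidate key.
{OperatorID, PlantID}⁺ = {InspectorID, MachineID, Material, OperatorID, PartNo, PlantID, ShiftID, Weight} — all of the relation — so {OperatorID, PlantID} is a candidate key.
{OperatorID, PartNo, Weight}⁺ = {InspectorID, MachineID, Material, OperatorID, PartNo, PlantID, ShiftID, Weight} — all of the relation — so {OperatorID, PartNo, Weight} is a candidate key.
These are minimal and exhaustive — every other superkey contains one of them.

{MachineID, OperatorID}, {OperatorID, PartNo, Weight}, {OperatorID, PlantID}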